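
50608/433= 116  +  380/433 = 116.88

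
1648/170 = 824/85 = 9.69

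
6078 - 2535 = 3543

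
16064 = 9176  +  6888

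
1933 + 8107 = 10040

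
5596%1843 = 67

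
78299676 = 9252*8463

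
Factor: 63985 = 5^1*67^1*191^1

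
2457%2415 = 42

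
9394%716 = 86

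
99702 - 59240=40462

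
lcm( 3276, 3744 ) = 26208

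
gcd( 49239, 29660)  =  1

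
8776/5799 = 1 + 2977/5799 = 1.51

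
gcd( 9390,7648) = 2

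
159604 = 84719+74885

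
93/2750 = 93/2750 = 0.03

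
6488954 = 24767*262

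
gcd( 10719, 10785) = 3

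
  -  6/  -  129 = 2/43 = 0.05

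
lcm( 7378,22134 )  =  22134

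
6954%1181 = 1049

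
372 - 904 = -532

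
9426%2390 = 2256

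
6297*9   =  56673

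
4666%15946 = 4666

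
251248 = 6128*41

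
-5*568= - 2840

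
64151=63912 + 239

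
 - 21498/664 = - 33 + 207/332=   -32.38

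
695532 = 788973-93441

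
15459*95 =1468605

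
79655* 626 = 49864030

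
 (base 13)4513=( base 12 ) 5701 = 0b10010110110001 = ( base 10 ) 9649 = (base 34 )8br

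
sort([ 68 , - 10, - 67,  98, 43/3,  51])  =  [ - 67, - 10, 43/3,51, 68, 98] 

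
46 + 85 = 131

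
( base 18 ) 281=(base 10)793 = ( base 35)mn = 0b1100011001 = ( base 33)O1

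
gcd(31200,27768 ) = 312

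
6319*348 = 2199012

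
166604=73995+92609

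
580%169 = 73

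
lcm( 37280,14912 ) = 74560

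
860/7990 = 86/799= 0.11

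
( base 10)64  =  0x40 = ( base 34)1u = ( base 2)1000000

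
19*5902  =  112138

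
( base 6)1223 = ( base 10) 303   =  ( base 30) a3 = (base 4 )10233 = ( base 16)12F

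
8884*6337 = 56297908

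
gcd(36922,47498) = 2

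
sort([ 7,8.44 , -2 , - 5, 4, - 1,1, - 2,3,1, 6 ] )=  [ - 5,-2, - 2 , - 1, 1, 1,3,4,6,7,  8.44 ]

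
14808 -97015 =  - 82207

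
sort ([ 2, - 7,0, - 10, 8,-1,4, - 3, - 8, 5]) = [ - 10, - 8, - 7, - 3, - 1, 0, 2, 4,5, 8 ] 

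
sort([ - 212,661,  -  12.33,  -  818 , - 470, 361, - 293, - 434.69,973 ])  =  [ - 818,  -  470,- 434.69,  -  293, - 212,-12.33,361, 661 , 973] 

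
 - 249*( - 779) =193971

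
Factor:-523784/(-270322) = 932/481 = 2^2*13^ ( - 1)*37^( - 1 ) * 233^1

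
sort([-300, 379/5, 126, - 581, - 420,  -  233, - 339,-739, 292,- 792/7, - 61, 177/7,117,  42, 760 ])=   [ - 739, - 581, - 420, - 339,  -  300,- 233,-792/7, - 61,177/7,  42,379/5,  117,126, 292, 760 ]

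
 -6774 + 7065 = 291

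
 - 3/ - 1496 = 3/1496 = 0.00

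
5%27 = 5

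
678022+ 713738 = 1391760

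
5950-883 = 5067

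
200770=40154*5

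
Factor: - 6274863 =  - 3^2*7^1*103^1*967^1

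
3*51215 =153645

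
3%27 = 3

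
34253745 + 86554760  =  120808505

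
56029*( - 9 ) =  - 504261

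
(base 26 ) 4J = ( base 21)5I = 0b1111011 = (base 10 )123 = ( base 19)69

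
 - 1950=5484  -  7434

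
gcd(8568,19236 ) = 84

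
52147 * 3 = 156441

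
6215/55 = 113 = 113.00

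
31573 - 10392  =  21181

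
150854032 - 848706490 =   -  697852458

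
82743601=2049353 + 80694248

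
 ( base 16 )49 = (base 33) 27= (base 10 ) 73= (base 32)29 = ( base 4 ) 1021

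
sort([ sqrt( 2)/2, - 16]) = [ - 16, sqrt(2 ) /2]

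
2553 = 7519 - 4966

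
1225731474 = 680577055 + 545154419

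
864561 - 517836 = 346725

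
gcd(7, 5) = 1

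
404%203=201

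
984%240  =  24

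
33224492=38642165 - 5417673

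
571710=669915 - 98205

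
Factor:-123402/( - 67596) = 157/86 = 2^( - 1)*43^(  -  1 )*157^1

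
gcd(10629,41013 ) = 9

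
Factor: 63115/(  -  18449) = - 5^1*13^1 * 19^ (-1) = - 65/19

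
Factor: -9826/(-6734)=4913/3367 = 7^(- 1)* 13^( - 1 ) * 17^3*37^(-1) 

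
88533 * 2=177066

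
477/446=477/446 = 1.07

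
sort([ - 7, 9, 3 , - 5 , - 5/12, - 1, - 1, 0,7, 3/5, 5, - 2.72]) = [ - 7,  -  5, - 2.72,-1, - 1, - 5/12, 0,  3/5, 3, 5,7, 9]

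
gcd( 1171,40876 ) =1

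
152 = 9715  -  9563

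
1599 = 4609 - 3010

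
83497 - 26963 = 56534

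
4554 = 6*759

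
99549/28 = 99549/28=3555.32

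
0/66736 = 0 = 0.00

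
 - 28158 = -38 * 741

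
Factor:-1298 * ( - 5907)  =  2^1*3^1  *  11^2*59^1*179^1= 7667286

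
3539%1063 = 350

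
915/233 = 915/233 = 3.93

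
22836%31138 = 22836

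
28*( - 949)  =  -26572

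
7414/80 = 92 + 27/40=92.67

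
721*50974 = 36752254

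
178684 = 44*4061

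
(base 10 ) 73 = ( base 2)1001001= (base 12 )61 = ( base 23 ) 34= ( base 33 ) 27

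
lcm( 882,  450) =22050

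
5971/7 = 853 = 853.00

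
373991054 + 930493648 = 1304484702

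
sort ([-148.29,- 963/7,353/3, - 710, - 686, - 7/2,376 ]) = [ - 710 , - 686, - 148.29, -963/7, - 7/2,  353/3 , 376]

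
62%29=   4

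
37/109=37/109 = 0.34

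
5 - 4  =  1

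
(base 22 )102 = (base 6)2130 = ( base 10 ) 486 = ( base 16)1e6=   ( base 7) 1263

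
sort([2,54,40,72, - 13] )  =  [ - 13, 2,40,54 , 72]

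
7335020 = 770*9526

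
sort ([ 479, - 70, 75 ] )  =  [ - 70,75, 479]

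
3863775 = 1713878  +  2149897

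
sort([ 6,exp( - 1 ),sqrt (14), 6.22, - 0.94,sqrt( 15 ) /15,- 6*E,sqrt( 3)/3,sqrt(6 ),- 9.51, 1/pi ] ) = [ - 6*E, - 9.51,-0.94,sqrt(15)/15,  1/pi,exp( - 1 ), sqrt(3 )/3, sqrt(6 ), sqrt(14)  ,  6, 6.22]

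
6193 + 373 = 6566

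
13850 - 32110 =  - 18260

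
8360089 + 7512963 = 15873052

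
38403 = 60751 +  - 22348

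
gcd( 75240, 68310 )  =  990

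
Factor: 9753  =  3^1*3251^1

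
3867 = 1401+2466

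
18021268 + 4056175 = 22077443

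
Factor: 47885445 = 3^3*5^1*43^1*73^1*113^1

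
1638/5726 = 117/409 = 0.29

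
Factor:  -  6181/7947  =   - 3^( - 2 )*7^1 = - 7/9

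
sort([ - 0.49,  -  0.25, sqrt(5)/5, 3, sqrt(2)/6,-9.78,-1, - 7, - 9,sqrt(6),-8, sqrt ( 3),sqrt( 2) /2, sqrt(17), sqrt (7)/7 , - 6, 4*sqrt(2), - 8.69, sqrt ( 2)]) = [ - 9.78, - 9, - 8.69, - 8,-7, - 6, - 1, - 0.49, - 0.25, sqrt(2)/6, sqrt(7 )/7, sqrt(5) /5, sqrt(2 ) /2,sqrt( 2), sqrt( 3), sqrt( 6 ),  3, sqrt(17 ), 4*sqrt(2 ) ]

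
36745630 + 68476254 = 105221884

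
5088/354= 848/59 = 14.37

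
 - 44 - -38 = -6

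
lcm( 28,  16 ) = 112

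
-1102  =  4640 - 5742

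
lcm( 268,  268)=268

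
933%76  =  21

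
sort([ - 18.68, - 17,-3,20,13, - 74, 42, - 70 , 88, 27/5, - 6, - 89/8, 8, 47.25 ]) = [ - 74,-70, - 18.68, - 17, - 89/8, - 6, - 3, 27/5, 8, 13, 20, 42, 47.25,  88]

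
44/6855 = 44/6855=0.01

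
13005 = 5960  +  7045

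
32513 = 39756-7243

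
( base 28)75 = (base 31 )6F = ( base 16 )C9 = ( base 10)201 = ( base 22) 93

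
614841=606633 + 8208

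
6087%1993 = 108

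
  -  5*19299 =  - 96495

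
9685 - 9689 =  - 4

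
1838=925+913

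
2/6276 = 1/3138 = 0.00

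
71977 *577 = 41530729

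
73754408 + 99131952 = 172886360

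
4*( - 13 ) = - 52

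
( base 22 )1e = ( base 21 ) 1F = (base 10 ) 36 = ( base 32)14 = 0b100100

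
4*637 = 2548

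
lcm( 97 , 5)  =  485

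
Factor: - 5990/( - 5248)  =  2^( - 6)*5^1*41^( - 1)*599^1 = 2995/2624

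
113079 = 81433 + 31646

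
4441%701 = 235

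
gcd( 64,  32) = 32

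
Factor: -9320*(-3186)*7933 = 235558694160= 2^4 *3^3*5^1*59^1 * 233^1*7933^1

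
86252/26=43126/13= 3317.38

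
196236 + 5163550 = 5359786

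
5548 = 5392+156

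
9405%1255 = 620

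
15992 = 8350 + 7642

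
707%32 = 3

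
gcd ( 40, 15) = 5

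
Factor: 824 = 2^3*103^1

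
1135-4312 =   -  3177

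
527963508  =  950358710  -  422395202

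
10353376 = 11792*878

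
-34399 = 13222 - 47621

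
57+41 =98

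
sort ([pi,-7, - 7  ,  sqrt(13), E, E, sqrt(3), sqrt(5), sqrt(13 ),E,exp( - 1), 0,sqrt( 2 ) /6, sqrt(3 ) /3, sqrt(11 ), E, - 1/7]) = [ - 7, - 7, - 1/7 , 0,sqrt (2 )/6,exp(- 1 ),  sqrt(3 ) /3,  sqrt( 3),  sqrt ( 5 ), E , E, E, E, pi, sqrt (11),sqrt(  13),sqrt(13)]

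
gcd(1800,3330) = 90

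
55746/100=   27873/50 = 557.46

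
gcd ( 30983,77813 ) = 1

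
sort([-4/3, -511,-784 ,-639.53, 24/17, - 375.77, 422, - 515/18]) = [-784, - 639.53,- 511, - 375.77, - 515/18,  -  4/3,24/17,422]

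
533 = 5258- 4725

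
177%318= 177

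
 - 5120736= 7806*( - 656 ) 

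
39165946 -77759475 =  - 38593529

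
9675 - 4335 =5340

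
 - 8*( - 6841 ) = 54728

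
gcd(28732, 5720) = 44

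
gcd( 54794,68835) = 1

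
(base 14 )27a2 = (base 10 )7002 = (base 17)173f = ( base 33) 6E6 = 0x1b5a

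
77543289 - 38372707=39170582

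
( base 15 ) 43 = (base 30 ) 23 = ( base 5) 223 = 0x3F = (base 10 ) 63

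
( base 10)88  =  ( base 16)58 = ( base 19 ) 4C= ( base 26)3a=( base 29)31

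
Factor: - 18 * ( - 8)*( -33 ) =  - 4752 = - 2^4 * 3^3*11^1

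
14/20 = 7/10 = 0.70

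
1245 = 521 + 724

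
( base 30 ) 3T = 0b1110111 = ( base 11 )A9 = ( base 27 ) 4B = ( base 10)119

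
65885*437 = 28791745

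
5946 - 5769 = 177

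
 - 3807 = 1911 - 5718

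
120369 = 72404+47965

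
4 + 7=11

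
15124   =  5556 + 9568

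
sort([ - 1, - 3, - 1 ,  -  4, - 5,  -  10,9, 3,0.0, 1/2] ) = [ - 10, - 5, - 4,  -  3, - 1,  -  1, 0.0 , 1/2,3, 9 ]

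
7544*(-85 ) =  - 641240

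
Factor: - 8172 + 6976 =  - 2^2*13^1*23^1 =- 1196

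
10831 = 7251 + 3580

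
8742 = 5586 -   -  3156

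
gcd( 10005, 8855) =115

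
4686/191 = 24 + 102/191 = 24.53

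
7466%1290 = 1016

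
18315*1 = 18315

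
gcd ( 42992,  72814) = 2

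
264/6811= 264/6811 = 0.04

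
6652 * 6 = 39912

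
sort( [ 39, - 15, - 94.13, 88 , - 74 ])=[ - 94.13, - 74, - 15,39, 88 ]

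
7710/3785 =1542/757 = 2.04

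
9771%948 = 291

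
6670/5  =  1334 = 1334.00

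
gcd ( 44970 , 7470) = 30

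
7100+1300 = 8400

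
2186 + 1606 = 3792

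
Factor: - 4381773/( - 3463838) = 2^( - 1)*3^1*7^( - 1)*11^2*401^( - 1)*617^( - 1) * 12071^1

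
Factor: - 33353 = - 33353^1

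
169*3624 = 612456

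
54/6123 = 18/2041=0.01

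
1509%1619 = 1509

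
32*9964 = 318848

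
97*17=1649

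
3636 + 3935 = 7571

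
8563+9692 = 18255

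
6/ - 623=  - 6/623 = - 0.01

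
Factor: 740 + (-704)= 2^2 *3^2 = 36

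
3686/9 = 3686/9 = 409.56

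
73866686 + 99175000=173041686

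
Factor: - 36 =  - 2^2*3^2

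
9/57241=9/57241= 0.00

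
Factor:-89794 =-2^1*17^1*19^1 * 139^1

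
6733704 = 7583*888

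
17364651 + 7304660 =24669311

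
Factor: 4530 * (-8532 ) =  - 38649960 = - 2^3*3^4*5^1 * 79^1 * 151^1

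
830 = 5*166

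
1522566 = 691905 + 830661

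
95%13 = 4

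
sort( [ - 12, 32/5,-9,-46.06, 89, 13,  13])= [ - 46.06, - 12, -9, 32/5,13,13,89 ]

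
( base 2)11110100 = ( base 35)6Y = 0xF4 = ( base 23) AE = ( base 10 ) 244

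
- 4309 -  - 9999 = 5690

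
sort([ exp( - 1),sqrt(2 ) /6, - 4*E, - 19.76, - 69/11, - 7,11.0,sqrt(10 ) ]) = [ -19.76,-4*E, - 7,  -  69/11,sqrt(2 ) /6, exp( - 1) , sqrt( 10), 11.0]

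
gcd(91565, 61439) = 1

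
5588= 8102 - 2514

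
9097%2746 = 859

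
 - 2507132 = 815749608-818256740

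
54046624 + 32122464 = 86169088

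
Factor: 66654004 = 2^2*16663501^1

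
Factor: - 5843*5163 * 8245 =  - 3^1*  5^1* 17^1*97^1*1721^1*5843^1=- 248730287205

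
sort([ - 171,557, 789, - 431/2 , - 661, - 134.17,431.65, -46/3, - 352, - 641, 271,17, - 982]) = [ - 982, - 661, - 641, - 352, - 431/2, - 171, - 134.17, - 46/3, 17, 271,431.65, 557, 789] 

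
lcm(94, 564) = 564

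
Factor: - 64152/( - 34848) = 2^( - 2)*3^4*11^ (-1) = 81/44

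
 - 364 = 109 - 473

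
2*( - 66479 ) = - 132958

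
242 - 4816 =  - 4574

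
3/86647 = 3/86647 = 0.00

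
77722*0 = 0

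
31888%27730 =4158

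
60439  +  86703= 147142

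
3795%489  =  372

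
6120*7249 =44363880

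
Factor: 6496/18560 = 7/20=2^ (-2 )*5^(-1 )*7^1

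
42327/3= 14109=14109.00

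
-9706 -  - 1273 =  - 8433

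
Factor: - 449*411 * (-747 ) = 3^3*83^1*137^1*449^1=137850633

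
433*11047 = 4783351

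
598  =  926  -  328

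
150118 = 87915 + 62203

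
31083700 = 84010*370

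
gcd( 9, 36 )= 9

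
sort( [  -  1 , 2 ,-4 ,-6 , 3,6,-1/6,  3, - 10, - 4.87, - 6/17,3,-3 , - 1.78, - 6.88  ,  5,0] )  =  [ - 10, - 6.88,-6, - 4.87 , - 4,- 3,-1.78, -1, - 6/17,-1/6,0,2, 3,3, 3, 5 , 6 ] 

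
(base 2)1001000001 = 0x241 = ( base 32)I1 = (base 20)18H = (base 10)577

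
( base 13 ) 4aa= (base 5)11231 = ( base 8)1460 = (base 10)816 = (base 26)15A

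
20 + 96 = 116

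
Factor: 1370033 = 7^1*19^1*10301^1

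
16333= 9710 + 6623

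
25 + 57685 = 57710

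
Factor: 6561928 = 2^3*820241^1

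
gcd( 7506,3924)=18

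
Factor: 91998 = 2^1 * 3^2*19^1*269^1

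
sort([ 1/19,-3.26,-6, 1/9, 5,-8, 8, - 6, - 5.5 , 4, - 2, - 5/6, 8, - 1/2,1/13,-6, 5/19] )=[-8, - 6, - 6,-6,-5.5, - 3.26,-2,-5/6, - 1/2, 1/19,1/13, 1/9,5/19,4 , 5 , 8, 8]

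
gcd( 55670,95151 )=1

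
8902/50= 178 + 1/25=178.04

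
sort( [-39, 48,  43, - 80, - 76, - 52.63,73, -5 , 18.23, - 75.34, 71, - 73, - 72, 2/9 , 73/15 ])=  [-80,-76, - 75.34, - 73, - 72, - 52.63,-39, - 5, 2/9, 73/15,18.23, 43,  48, 71 , 73]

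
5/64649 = 5/64649 = 0.00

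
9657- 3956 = 5701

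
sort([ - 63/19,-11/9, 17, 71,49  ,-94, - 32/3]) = [-94, - 32/3,  -  63/19,-11/9,  17, 49,71 ] 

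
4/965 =4/965 = 0.00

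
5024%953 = 259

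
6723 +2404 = 9127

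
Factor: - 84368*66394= -2^5*89^1*373^1*5273^1 = -5601528992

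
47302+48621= 95923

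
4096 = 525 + 3571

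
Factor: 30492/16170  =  66/35 = 2^1*3^1*5^( - 1)*7^(-1)*11^1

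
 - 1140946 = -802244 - 338702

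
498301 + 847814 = 1346115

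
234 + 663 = 897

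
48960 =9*5440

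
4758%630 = 348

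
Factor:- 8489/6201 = - 653/477 = - 3^( - 2 ) * 53^( - 1)*653^1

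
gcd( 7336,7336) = 7336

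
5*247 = 1235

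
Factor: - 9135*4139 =-3^2*5^1*7^1*29^1*4139^1 = -37809765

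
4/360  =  1/90 = 0.01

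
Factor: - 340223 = -13^1*26171^1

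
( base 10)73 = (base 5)243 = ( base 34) 25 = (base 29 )2f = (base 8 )111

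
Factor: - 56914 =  - 2^1*11^1*13^1*199^1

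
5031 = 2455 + 2576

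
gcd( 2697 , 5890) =31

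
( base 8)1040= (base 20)174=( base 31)HH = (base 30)I4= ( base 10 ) 544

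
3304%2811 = 493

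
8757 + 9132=17889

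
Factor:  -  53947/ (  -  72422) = 2^( - 1)*7^(-2 )*73^1=73/98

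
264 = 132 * 2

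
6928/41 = 168 + 40/41=168.98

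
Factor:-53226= - 2^1*3^2 * 2957^1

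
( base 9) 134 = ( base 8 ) 160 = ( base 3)11011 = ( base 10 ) 112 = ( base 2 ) 1110000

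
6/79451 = 6/79451   =  0.00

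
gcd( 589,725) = 1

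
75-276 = - 201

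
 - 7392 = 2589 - 9981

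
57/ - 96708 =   -  19/32236 = -  0.00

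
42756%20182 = 2392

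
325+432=757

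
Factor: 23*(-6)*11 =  - 2^1 * 3^1 * 11^1*23^1=- 1518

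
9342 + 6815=16157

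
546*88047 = 48073662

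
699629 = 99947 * 7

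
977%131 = 60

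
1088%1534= 1088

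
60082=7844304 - 7784222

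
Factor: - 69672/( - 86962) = 34836/43481 = 2^2*3^1*2903^1* 43481^( - 1) 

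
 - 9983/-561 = 17+446/561 = 17.80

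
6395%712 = 699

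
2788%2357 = 431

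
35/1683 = 35/1683 = 0.02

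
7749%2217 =1098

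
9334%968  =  622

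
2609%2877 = 2609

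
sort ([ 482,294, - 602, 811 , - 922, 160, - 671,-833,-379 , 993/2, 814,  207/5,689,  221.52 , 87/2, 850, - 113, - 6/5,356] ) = [ - 922, - 833, - 671, - 602, - 379, - 113, - 6/5,207/5,87/2, 160 , 221.52,294,356, 482,993/2,689,811,814,850]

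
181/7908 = 181/7908  =  0.02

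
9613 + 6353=15966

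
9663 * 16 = 154608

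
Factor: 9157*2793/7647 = 8525167/2549 = 7^2 * 19^1*2549^( - 1)*9157^1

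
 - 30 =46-76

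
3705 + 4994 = 8699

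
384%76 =4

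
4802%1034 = 666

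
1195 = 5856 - 4661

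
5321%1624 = 449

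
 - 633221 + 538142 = - 95079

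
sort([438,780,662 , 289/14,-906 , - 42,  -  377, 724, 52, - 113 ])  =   [ - 906, - 377,-113, - 42,289/14, 52,438 , 662,724,780] 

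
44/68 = 11/17 = 0.65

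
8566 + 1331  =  9897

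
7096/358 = 19 + 147/179 = 19.82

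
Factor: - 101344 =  - 2^5*3167^1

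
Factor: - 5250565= -5^1*193^1*5441^1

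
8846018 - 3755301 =5090717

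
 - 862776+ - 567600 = - 1430376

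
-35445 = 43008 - 78453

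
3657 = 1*3657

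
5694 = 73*78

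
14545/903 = 16  +  97/903=16.11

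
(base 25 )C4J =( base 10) 7619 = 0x1dc3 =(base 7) 31133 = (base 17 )1963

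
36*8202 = 295272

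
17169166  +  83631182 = 100800348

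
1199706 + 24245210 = 25444916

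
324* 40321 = 13064004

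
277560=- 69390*( - 4 ) 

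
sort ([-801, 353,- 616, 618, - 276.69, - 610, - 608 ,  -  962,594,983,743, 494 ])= [ - 962, - 801, - 616,  -  610, - 608, - 276.69,353,494, 594,618,743 , 983 ]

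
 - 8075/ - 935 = 8 + 7/11 = 8.64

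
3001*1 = 3001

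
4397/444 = 4397/444= 9.90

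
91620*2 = 183240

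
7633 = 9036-1403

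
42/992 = 21/496 = 0.04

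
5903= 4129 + 1774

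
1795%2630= 1795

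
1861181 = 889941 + 971240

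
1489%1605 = 1489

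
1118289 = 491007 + 627282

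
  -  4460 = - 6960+2500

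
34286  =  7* 4898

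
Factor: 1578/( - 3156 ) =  - 1/2 = - 2^( -1 ) 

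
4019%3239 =780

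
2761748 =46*60038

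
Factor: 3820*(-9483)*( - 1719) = 2^2 * 3^3*5^1*29^1*109^1*191^2 = 62270878140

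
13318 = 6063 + 7255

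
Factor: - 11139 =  - 3^1*47^1*79^1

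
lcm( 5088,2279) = 218784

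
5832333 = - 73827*(  -  79 )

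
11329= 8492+2837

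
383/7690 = 383/7690 = 0.05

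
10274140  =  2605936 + 7668204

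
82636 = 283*292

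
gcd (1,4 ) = 1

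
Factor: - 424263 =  - 3^1*7^1*89^1*227^1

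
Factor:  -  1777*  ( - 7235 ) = 5^1*1447^1*1777^1 =12856595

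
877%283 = 28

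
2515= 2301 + 214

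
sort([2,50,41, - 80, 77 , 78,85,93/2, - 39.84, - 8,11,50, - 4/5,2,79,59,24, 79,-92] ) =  [ - 92 ,-80, -39.84,  -  8, - 4/5, 2,2,11, 24 , 41,93/2,50,50,59, 77, 78,79,79 , 85] 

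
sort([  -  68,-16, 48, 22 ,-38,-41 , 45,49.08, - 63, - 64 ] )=[- 68 , - 64,-63,-41 , - 38,-16, 22,45, 48,49.08] 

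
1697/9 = 1697/9 = 188.56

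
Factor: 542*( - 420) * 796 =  - 181201440 = - 2^5*3^1*5^1 * 7^1 * 199^1*271^1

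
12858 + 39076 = 51934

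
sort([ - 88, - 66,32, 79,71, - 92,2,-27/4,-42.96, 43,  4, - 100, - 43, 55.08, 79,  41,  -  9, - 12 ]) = [ - 100, - 92, - 88, - 66 , - 43, - 42.96, - 12,-9, - 27/4, 2,4,  32, 41, 43,  55.08, 71 , 79, 79 ]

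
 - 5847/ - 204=28 + 45/68 = 28.66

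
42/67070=21/33535 = 0.00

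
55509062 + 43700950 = 99210012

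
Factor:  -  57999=-3^1*19333^1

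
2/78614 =1/39307 =0.00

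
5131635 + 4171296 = 9302931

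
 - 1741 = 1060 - 2801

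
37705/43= 37705/43 = 876.86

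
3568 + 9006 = 12574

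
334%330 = 4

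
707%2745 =707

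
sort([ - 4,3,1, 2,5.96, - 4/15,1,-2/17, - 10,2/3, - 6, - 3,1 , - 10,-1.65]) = [ - 10,-10, - 6, - 4, - 3, - 1.65,-4/15, - 2/17, 2/3  ,  1,1 , 1,2, 3, 5.96]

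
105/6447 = 5/307 = 0.02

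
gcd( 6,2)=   2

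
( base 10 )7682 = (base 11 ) 5854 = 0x1e02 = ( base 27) aee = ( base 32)7g2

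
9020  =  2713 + 6307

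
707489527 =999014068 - 291524541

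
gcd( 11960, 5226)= 26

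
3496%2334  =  1162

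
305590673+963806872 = 1269397545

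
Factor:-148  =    -  2^2 *37^1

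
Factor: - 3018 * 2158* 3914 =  -25491271416 = - 2^3*3^1*13^1* 19^1*83^1*103^1*503^1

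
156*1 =156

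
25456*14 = 356384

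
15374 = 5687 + 9687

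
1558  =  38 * 41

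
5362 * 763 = 4091206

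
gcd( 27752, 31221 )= 3469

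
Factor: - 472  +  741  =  269= 269^1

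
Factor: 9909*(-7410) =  - 73425690 = - 2^1*3^4*5^1*13^1*19^1 * 367^1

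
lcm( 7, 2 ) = 14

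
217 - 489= - 272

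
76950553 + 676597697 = 753548250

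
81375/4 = 20343  +  3/4 = 20343.75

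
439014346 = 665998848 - 226984502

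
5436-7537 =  - 2101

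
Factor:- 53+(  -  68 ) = - 11^2 = -121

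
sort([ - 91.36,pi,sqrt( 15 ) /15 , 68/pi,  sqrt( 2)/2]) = [ - 91.36, sqrt( 15) /15,sqrt( 2 ) /2, pi, 68/pi ] 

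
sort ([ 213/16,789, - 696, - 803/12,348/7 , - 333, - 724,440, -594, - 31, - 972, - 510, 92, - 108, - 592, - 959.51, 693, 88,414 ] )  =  [ - 972, - 959.51, - 724, - 696, - 594, - 592, - 510, - 333, - 108, - 803/12, - 31,213/16,348/7,88,92,414,  440,693,789] 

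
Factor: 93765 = 3^1 * 5^1 *7^1*19^1*47^1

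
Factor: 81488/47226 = 88/51 = 2^3*3^( - 1)*11^1*17^( - 1)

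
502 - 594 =-92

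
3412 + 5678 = 9090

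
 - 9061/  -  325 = 27 + 22/25= 27.88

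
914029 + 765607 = 1679636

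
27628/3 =9209 + 1/3 = 9209.33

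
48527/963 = 50+377/963 = 50.39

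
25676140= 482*53270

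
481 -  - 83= 564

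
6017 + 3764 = 9781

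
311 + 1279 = 1590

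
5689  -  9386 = - 3697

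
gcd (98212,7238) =2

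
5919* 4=23676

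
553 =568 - 15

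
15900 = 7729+8171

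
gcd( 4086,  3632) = 454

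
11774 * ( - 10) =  - 117740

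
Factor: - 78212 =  - 2^2* 19553^1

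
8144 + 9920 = 18064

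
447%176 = 95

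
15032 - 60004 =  - 44972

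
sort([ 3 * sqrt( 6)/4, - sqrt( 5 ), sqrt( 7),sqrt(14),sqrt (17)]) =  [-sqrt(5), 3*sqrt( 6 )/4,sqrt ( 7),sqrt( 14 ), sqrt( 17 ) ]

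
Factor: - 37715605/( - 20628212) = 2^( - 2)*5^1*11^( - 1)*17^1*379^(  -  1 )*577^1*769^1 * 1237^(  -  1)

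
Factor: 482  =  2^1*241^1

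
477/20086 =477/20086 = 0.02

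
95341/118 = 807  +  115/118 =807.97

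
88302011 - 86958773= 1343238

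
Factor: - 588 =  - 2^2*3^1*7^2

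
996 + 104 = 1100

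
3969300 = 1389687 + 2579613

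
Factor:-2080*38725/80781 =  - 80548000/80781 =- 2^5 * 3^( - 1)  *  5^3*13^1*1549^1* 26927^( - 1 )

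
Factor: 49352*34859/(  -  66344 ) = -215045171/8293 = - 11^1  *31^1*199^1*3169^1*8293^( - 1)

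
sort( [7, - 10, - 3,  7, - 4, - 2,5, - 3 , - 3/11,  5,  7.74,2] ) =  [ - 10, - 4, - 3, - 3, - 2, - 3/11, 2,5,5,  7, 7,7.74 ]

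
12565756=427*29428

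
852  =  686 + 166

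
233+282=515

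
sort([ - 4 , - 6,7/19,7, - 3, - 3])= [-6, - 4, - 3,  -  3,7/19, 7] 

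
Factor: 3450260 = 2^2*5^1 * 11^1*15683^1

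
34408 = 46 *748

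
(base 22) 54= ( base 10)114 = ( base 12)96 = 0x72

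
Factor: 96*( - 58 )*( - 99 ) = 551232 = 2^6*3^3*11^1 * 29^1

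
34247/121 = 34247/121=283.03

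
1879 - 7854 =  - 5975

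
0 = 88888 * 0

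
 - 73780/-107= 73780/107 = 689.53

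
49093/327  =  150 + 43/327= 150.13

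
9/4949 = 9/4949=0.00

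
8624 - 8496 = 128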